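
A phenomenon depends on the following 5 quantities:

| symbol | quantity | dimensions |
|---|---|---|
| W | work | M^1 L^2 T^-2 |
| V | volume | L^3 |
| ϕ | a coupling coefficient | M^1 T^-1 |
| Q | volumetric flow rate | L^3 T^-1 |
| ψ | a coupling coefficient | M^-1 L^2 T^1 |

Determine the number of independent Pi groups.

There are 5 variables and 3 base dimensions (M, L, T).
The dimension matrix has rank 3.
Independent dimensionless groups: 5 − 3 = 2.

2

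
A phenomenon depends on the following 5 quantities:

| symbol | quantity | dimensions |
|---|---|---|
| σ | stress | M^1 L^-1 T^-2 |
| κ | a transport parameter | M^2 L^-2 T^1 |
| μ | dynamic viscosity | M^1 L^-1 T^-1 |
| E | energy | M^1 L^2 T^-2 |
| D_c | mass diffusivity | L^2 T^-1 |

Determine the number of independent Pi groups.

There are 5 variables and 3 base dimensions (M, L, T).
The dimension matrix has rank 3.
Independent dimensionless groups: 5 − 3 = 2.

2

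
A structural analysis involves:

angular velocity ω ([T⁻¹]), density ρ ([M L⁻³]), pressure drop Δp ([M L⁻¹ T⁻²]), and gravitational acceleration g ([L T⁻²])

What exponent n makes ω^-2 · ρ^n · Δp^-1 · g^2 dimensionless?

1

Balance the M exponent: (1)·n from ρ, plus −2·(0) − (1) + 2·(0) = -1 from the rest, must sum to zero.
n − 1 = 0, so n = 1.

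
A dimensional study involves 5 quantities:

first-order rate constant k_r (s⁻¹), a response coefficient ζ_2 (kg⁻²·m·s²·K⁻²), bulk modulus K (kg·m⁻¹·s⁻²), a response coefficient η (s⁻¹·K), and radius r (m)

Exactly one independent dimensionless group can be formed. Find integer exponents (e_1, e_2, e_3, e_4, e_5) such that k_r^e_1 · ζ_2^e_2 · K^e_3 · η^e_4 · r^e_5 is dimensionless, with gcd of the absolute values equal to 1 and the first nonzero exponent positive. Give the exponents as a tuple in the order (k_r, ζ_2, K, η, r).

M: e_1·(0) + e_2·(-2) + e_3·(1) + e_4·(0) + e_5·(0) = 0
L: e_1·(0) + e_2·(1) + e_3·(-1) + e_4·(0) + e_5·(1) = 0
T: e_1·(-1) + e_2·(2) + e_3·(-2) + e_4·(-1) + e_5·(0) = 0
Θ: e_1·(0) + e_2·(-2) + e_3·(0) + e_4·(1) + e_5·(0) = 0
Solving this homogeneous linear system for the smallest-integer solution (first nonzero entry positive) gives (4, -1, -2, -2, -1).

(4, -1, -2, -2, -1)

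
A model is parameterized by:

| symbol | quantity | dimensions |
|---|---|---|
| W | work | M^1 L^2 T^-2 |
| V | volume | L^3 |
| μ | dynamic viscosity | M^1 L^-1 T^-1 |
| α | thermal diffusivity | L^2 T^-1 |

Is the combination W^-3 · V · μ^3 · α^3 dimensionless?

Sum the exponent of each base dimension across the product:
  M: −3·[W]_M + [V]_M + 3·[μ]_M + 3·[α]_M = −3·(1) + (0) + 3·(1) + 3·(0) = 0
  L: −3·[W]_L + [V]_L + 3·[μ]_L + 3·[α]_L = −3·(2) + (3) + 3·(-1) + 3·(2) = 0
  T: −3·[W]_T + [V]_T + 3·[μ]_T + 3·[α]_T = −3·(-2) + (0) + 3·(-1) + 3·(-1) = 0
  Θ: −3·[W]_Θ + [V]_Θ + 3·[μ]_Θ + 3·[α]_Θ = −3·(0) + (0) + 3·(0) + 3·(0) = 0
All base exponents vanish — dimensionless.

yes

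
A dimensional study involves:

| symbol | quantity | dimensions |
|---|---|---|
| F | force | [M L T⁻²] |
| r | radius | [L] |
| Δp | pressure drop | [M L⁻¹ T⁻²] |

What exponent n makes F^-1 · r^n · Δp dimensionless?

Balance the L exponent: (1)·n from r, plus −(1) + (-1) = -2 from the rest, must sum to zero.
n − 2 = 0, so n = 2.

2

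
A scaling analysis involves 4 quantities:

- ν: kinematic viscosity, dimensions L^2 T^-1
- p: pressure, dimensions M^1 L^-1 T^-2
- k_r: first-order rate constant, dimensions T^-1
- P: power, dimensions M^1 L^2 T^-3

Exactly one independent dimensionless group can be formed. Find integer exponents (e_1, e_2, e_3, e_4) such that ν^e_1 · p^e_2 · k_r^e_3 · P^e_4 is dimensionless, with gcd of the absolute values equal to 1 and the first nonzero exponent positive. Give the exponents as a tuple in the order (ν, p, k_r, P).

M: e_1·(0) + e_2·(1) + e_3·(0) + e_4·(1) = 0
L: e_1·(2) + e_2·(-1) + e_3·(0) + e_4·(2) = 0
T: e_1·(-1) + e_2·(-2) + e_3·(-1) + e_4·(-3) = 0
Solving this homogeneous linear system for the smallest-integer solution (first nonzero entry positive) gives (3, 2, -1, -2).

(3, 2, -1, -2)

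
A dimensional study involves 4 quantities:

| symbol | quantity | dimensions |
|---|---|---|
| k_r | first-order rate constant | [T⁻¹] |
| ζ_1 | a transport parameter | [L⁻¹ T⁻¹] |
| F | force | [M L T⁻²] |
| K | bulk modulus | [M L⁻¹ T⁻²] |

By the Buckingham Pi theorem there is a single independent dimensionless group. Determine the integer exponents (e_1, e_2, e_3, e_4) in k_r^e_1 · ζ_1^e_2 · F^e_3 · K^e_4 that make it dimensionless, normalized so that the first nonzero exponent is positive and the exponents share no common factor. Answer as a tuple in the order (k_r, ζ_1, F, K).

(2, -2, -1, 1)

M: e_1·(0) + e_2·(0) + e_3·(1) + e_4·(1) = 0
L: e_1·(0) + e_2·(-1) + e_3·(1) + e_4·(-1) = 0
T: e_1·(-1) + e_2·(-1) + e_3·(-2) + e_4·(-2) = 0
Solving this homogeneous linear system for the smallest-integer solution (first nonzero entry positive) gives (2, -2, -1, 1).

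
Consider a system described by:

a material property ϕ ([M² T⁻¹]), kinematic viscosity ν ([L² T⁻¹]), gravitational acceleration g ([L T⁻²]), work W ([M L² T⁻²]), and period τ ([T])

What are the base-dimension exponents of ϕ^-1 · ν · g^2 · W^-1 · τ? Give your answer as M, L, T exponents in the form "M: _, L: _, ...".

Collect each base-dimension exponent across the product:
  M: −(2) + (0) + 2·(0) − (1) + (0) = -3
  L: −(0) + (2) + 2·(1) − (2) + (0) = 2
  T: −(-1) + (-1) + 2·(-2) − (-2) + (1) = -1
So the dimensions are [M⁻³ L² T⁻¹].

M: -3, L: 2, T: -1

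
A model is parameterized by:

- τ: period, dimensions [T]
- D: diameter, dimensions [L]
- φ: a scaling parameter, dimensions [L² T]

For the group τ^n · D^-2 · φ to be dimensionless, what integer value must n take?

-1

Balance the T exponent: (1)·n from τ, plus −2·(0) + (1) = 1 from the rest, must sum to zero.
n + 1 = 0, so n = -1.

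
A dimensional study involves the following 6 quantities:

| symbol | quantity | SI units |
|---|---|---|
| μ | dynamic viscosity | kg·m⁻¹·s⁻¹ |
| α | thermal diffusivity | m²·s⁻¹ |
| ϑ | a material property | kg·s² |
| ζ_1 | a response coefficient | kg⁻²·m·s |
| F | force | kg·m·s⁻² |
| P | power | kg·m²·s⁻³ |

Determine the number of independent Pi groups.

There are 6 variables and 3 base dimensions (M, L, T).
The dimension matrix has rank 3.
Independent dimensionless groups: 6 − 3 = 3.

3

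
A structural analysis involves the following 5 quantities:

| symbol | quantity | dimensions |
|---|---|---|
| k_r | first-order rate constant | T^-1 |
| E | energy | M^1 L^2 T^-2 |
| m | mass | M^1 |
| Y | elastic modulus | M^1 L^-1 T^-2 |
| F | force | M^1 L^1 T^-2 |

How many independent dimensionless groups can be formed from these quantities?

There are 5 variables and 3 base dimensions (M, L, T).
The dimension matrix has rank 3.
Independent dimensionless groups: 5 − 3 = 2.

2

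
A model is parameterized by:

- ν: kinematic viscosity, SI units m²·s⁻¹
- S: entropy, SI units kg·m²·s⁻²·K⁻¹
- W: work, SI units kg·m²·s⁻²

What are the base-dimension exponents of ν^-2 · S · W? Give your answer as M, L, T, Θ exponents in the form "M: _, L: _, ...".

M: 2, L: 0, T: -2, Θ: -1

Collect each base-dimension exponent across the product:
  M: −2·(0) + (1) + (1) = 2
  L: −2·(2) + (2) + (2) = 0
  T: −2·(-1) + (-2) + (-2) = -2
  Θ: −2·(0) + (-1) + (0) = -1
So the dimensions are [M² T⁻² Θ⁻¹].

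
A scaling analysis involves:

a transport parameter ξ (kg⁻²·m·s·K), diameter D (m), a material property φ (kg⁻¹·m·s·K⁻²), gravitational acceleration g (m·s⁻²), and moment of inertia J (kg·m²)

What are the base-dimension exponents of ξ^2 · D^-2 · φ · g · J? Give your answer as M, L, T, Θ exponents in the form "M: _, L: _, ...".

M: -4, L: 4, T: 1, Θ: 0

Collect each base-dimension exponent across the product:
  M: 2·(-2) − 2·(0) + (-1) + (0) + (1) = -4
  L: 2·(1) − 2·(1) + (1) + (1) + (2) = 4
  T: 2·(1) − 2·(0) + (1) + (-2) + (0) = 1
  Θ: 2·(1) − 2·(0) + (-2) + (0) + (0) = 0
So the dimensions are [M⁻⁴ L⁴ T].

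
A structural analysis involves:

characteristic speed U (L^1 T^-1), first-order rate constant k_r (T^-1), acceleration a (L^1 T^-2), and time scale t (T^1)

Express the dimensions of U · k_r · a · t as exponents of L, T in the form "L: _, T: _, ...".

Collect each base-dimension exponent across the product:
  L: (1) + (0) + (1) + (0) = 2
  T: (-1) + (-1) + (-2) + (1) = -3
So the dimensions are [L² T⁻³].

L: 2, T: -3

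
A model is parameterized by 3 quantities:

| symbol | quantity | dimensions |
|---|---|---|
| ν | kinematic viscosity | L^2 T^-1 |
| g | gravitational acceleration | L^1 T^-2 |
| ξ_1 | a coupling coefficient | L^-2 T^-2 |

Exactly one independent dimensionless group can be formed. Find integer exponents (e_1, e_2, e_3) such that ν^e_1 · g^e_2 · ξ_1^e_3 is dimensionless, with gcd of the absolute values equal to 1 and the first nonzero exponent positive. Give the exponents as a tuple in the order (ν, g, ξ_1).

(2, -2, 1)

L: e_1·(2) + e_2·(1) + e_3·(-2) = 0
T: e_1·(-1) + e_2·(-2) + e_3·(-2) = 0
Solving this homogeneous linear system for the smallest-integer solution (first nonzero entry positive) gives (2, -2, 1).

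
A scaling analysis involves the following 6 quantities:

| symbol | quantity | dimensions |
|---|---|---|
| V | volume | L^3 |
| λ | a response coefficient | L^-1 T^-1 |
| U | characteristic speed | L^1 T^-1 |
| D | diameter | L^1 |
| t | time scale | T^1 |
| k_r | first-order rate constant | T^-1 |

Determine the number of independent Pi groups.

There are 6 variables and 2 base dimensions (L, T).
The dimension matrix has rank 2.
Independent dimensionless groups: 6 − 2 = 4.

4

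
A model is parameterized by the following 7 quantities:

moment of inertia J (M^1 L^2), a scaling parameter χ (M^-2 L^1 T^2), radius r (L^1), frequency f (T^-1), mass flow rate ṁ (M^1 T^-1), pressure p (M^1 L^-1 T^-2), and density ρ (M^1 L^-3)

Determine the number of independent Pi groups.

There are 7 variables and 3 base dimensions (M, L, T).
The dimension matrix has rank 3.
Independent dimensionless groups: 7 − 3 = 4.

4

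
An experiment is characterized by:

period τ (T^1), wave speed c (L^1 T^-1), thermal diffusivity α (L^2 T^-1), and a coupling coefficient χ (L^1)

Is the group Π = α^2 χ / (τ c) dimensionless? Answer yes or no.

Sum the exponent of each base dimension across the product:
  L: −[τ]_L − [c]_L + 2·[α]_L + [χ]_L = −(0) − (1) + 2·(2) + (1) = 4
  T: −[τ]_T − [c]_T + 2·[α]_T + [χ]_T = −(1) − (-1) + 2·(-1) + (0) = -2
Net dimensions [L⁴ T⁻²] ≠ [1] — not dimensionless.

no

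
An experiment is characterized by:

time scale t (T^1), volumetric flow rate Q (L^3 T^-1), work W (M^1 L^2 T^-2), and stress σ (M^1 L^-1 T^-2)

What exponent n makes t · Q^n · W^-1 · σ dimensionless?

Balance the L exponent: (3)·n from Q, plus (0) − (2) + (-1) = -3 from the rest, must sum to zero.
3n − 3 = 0, so n = 1.

1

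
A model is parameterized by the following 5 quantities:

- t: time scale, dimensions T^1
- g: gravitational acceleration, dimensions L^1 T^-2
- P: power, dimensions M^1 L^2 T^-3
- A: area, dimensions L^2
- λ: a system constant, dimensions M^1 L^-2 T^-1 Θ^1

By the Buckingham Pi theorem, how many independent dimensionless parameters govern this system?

1

There are 5 variables and 4 base dimensions (M, L, T, Θ).
The dimension matrix has rank 4.
Independent dimensionless groups: 5 − 4 = 1.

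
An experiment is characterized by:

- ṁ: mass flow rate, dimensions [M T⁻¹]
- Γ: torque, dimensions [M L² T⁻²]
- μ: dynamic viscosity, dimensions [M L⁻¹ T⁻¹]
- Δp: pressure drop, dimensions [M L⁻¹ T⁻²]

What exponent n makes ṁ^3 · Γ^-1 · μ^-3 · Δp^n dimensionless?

1

Balance the M exponent: (1)·n from Δp, plus 3·(1) − (1) − 3·(1) = -1 from the rest, must sum to zero.
n − 1 = 0, so n = 1.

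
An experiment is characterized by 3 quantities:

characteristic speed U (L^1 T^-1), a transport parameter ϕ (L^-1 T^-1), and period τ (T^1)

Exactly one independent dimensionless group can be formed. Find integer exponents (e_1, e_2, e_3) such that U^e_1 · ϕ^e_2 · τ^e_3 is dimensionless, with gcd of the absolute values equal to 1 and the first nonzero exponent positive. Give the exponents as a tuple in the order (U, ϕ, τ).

(1, 1, 2)

L: e_1·(1) + e_2·(-1) + e_3·(0) = 0
T: e_1·(-1) + e_2·(-1) + e_3·(1) = 0
Solving this homogeneous linear system for the smallest-integer solution (first nonzero entry positive) gives (1, 1, 2).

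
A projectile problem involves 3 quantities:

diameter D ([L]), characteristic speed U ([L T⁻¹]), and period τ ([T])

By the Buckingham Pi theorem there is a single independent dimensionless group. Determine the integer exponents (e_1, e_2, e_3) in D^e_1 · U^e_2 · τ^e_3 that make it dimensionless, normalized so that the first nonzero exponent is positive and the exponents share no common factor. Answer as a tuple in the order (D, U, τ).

L: e_1·(1) + e_2·(1) + e_3·(0) = 0
T: e_1·(0) + e_2·(-1) + e_3·(1) = 0
Solving this homogeneous linear system for the smallest-integer solution (first nonzero entry positive) gives (1, -1, -1).

(1, -1, -1)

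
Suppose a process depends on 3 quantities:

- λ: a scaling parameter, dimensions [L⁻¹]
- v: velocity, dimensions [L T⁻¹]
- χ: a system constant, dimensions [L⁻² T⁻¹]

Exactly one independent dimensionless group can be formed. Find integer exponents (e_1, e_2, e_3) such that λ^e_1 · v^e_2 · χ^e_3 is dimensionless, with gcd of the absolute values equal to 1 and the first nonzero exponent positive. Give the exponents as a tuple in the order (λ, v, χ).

L: e_1·(-1) + e_2·(1) + e_3·(-2) = 0
T: e_1·(0) + e_2·(-1) + e_3·(-1) = 0
Solving this homogeneous linear system for the smallest-integer solution (first nonzero entry positive) gives (3, 1, -1).

(3, 1, -1)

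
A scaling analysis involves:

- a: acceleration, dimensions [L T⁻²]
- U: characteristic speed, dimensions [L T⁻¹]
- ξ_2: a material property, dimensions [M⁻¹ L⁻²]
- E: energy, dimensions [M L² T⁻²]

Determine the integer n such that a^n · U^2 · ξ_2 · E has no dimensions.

Balance the L exponent: (1)·n from a, plus 2·(1) + (-2) + (2) = 2 from the rest, must sum to zero.
n + 2 = 0, so n = -2.

-2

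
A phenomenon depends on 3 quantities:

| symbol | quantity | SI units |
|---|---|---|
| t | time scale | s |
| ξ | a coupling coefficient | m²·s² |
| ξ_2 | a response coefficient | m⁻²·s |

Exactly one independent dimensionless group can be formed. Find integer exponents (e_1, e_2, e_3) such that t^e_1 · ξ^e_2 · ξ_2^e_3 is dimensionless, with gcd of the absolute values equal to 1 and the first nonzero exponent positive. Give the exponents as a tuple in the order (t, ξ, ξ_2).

L: e_1·(0) + e_2·(2) + e_3·(-2) = 0
T: e_1·(1) + e_2·(2) + e_3·(1) = 0
Solving this homogeneous linear system for the smallest-integer solution (first nonzero entry positive) gives (3, -1, -1).

(3, -1, -1)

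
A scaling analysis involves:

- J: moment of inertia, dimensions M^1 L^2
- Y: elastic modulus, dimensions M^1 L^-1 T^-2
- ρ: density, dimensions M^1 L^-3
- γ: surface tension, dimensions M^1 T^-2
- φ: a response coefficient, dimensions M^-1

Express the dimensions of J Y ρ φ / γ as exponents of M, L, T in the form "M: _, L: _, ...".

M: 1, L: -2, T: 0

Collect each base-dimension exponent across the product:
  M: (1) + (1) + (1) − (1) + (-1) = 1
  L: (2) + (-1) + (-3) − (0) + (0) = -2
  T: (0) + (-2) + (0) − (-2) + (0) = 0
So the dimensions are [M L⁻²].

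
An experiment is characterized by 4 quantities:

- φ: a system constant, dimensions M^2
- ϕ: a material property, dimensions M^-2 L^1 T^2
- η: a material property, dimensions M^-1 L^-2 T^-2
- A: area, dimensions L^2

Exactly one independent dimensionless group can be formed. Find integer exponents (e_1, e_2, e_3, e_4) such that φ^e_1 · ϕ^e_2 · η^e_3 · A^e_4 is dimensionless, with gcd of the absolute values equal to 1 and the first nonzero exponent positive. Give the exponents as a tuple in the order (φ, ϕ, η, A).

M: e_1·(2) + e_2·(-2) + e_3·(-1) + e_4·(0) = 0
L: e_1·(0) + e_2·(1) + e_3·(-2) + e_4·(2) = 0
T: e_1·(0) + e_2·(2) + e_3·(-2) + e_4·(0) = 0
Solving this homogeneous linear system for the smallest-integer solution (first nonzero entry positive) gives (3, 2, 2, 1).

(3, 2, 2, 1)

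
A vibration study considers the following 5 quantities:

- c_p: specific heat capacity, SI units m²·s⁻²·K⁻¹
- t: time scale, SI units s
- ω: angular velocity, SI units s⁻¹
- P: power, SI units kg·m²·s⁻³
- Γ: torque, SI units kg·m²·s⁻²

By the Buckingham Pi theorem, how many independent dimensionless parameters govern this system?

There are 5 variables and 4 base dimensions (M, L, T, Θ).
The dimension matrix has rank 3 (less than 4: the dimension vectors are linearly dependent).
Independent dimensionless groups: 5 − 3 = 2.

2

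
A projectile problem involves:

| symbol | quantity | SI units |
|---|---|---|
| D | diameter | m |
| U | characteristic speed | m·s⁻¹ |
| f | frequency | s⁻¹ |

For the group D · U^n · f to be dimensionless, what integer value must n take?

-1

Balance the L exponent: (1)·n from U, plus (1) + (0) = 1 from the rest, must sum to zero.
n + 1 = 0, so n = -1.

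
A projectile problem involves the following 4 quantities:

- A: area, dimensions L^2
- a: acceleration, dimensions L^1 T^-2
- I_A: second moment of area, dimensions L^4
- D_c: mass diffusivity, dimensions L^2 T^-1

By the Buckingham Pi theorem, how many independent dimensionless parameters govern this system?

There are 4 variables and 2 base dimensions (L, T).
The dimension matrix has rank 2.
Independent dimensionless groups: 4 − 2 = 2.

2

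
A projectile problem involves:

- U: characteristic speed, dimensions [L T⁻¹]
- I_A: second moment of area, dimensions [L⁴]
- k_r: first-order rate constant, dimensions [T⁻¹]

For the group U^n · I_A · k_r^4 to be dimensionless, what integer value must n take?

-4

Balance the L exponent: (1)·n from U, plus (4) + 4·(0) = 4 from the rest, must sum to zero.
n + 4 = 0, so n = -4.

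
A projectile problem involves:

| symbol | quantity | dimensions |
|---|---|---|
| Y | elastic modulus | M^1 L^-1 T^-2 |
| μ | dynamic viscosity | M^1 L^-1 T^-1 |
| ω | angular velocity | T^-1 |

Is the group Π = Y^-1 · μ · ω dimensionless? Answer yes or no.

yes

Sum the exponent of each base dimension across the product:
  M: −[Y]_M + [μ]_M + [ω]_M = −(1) + (1) + (0) = 0
  L: −[Y]_L + [μ]_L + [ω]_L = −(-1) + (-1) + (0) = 0
  T: −[Y]_T + [μ]_T + [ω]_T = −(-2) + (-1) + (-1) = 0
All base exponents vanish — dimensionless.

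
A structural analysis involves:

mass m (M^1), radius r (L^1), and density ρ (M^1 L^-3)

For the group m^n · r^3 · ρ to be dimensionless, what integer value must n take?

-1

Balance the M exponent: (1)·n from m, plus 3·(0) + (1) = 1 from the rest, must sum to zero.
n + 1 = 0, so n = -1.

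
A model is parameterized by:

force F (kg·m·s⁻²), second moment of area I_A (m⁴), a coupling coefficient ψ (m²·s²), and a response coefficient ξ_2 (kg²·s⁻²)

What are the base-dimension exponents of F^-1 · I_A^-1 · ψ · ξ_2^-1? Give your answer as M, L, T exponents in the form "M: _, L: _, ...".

M: -3, L: -3, T: 6

Collect each base-dimension exponent across the product:
  M: −(1) − (0) + (0) − (2) = -3
  L: −(1) − (4) + (2) − (0) = -3
  T: −(-2) − (0) + (2) − (-2) = 6
So the dimensions are [M⁻³ L⁻³ T⁶].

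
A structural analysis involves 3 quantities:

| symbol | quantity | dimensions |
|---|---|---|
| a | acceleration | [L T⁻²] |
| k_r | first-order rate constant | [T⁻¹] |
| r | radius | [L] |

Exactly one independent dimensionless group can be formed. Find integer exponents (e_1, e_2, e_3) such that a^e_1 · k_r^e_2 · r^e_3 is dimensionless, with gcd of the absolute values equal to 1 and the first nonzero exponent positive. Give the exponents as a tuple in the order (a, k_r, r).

(1, -2, -1)

L: e_1·(1) + e_2·(0) + e_3·(1) = 0
T: e_1·(-2) + e_2·(-1) + e_3·(0) = 0
Solving this homogeneous linear system for the smallest-integer solution (first nonzero entry positive) gives (1, -2, -1).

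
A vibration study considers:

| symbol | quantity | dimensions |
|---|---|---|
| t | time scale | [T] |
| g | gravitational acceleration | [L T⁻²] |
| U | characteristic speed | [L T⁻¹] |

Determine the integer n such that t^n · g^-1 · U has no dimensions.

Balance the T exponent: (1)·n from t, plus −(-2) + (-1) = 1 from the rest, must sum to zero.
n + 1 = 0, so n = -1.

-1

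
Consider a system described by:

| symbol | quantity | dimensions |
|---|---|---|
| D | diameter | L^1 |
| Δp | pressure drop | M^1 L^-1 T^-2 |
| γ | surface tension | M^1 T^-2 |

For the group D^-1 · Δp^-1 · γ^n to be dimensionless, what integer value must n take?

Balance the M exponent: (1)·n from γ, plus −(0) − (1) = -1 from the rest, must sum to zero.
n − 1 = 0, so n = 1.

1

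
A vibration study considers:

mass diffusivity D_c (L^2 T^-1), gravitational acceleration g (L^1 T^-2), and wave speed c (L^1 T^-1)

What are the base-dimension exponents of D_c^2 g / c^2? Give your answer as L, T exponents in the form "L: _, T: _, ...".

L: 3, T: -2

Collect each base-dimension exponent across the product:
  L: 2·(2) + (1) − 2·(1) = 3
  T: 2·(-1) + (-2) − 2·(-1) = -2
So the dimensions are [L³ T⁻²].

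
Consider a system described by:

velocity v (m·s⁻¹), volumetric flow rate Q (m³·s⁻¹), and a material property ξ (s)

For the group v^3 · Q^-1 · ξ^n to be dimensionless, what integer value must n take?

Balance the T exponent: (1)·n from ξ, plus 3·(-1) − (-1) = -2 from the rest, must sum to zero.
n − 2 = 0, so n = 2.

2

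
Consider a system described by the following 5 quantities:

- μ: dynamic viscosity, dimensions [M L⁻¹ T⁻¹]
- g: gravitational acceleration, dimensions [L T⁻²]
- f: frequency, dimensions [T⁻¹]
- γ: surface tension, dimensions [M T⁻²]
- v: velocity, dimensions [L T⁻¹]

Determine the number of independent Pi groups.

2

There are 5 variables and 3 base dimensions (M, L, T).
The dimension matrix has rank 3.
Independent dimensionless groups: 5 − 3 = 2.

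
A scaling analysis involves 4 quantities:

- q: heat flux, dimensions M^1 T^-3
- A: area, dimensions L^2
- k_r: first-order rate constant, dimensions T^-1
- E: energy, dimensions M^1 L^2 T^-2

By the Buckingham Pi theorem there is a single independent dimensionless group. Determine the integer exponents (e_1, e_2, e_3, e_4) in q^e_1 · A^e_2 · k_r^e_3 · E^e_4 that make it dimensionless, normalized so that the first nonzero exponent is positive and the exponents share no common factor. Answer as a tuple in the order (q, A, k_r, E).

(1, 1, -1, -1)

M: e_1·(1) + e_2·(0) + e_3·(0) + e_4·(1) = 0
L: e_1·(0) + e_2·(2) + e_3·(0) + e_4·(2) = 0
T: e_1·(-3) + e_2·(0) + e_3·(-1) + e_4·(-2) = 0
Solving this homogeneous linear system for the smallest-integer solution (first nonzero entry positive) gives (1, 1, -1, -1).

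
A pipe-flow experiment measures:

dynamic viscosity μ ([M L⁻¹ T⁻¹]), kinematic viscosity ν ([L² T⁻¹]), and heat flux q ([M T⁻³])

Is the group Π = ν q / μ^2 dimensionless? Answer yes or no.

no

Sum the exponent of each base dimension across the product:
  M: −2·[μ]_M + [ν]_M + [q]_M = −2·(1) + (0) + (1) = -1
  L: −2·[μ]_L + [ν]_L + [q]_L = −2·(-1) + (2) + (0) = 4
  T: −2·[μ]_T + [ν]_T + [q]_T = −2·(-1) + (-1) + (-3) = -2
Net dimensions [M⁻¹ L⁴ T⁻²] ≠ [1] — not dimensionless.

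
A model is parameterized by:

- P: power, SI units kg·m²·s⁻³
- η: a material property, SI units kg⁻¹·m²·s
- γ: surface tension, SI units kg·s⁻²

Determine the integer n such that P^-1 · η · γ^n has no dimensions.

2

Balance the M exponent: (1)·n from γ, plus −(1) + (-1) = -2 from the rest, must sum to zero.
n − 2 = 0, so n = 2.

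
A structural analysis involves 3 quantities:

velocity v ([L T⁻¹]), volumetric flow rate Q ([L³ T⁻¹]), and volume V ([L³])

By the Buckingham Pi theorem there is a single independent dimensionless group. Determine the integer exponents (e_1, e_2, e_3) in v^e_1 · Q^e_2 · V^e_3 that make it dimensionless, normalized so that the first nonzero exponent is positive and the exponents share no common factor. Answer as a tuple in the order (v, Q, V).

L: e_1·(1) + e_2·(3) + e_3·(3) = 0
T: e_1·(-1) + e_2·(-1) + e_3·(0) = 0
Solving this homogeneous linear system for the smallest-integer solution (first nonzero entry positive) gives (3, -3, 2).

(3, -3, 2)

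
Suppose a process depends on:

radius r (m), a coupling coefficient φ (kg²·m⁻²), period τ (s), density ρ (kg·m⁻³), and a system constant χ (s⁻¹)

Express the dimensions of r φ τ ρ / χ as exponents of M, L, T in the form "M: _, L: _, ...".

M: 3, L: -4, T: 2

Collect each base-dimension exponent across the product:
  M: (0) + (2) + (0) + (1) − (0) = 3
  L: (1) + (-2) + (0) + (-3) − (0) = -4
  T: (0) + (0) + (1) + (0) − (-1) = 2
So the dimensions are [M³ L⁻⁴ T²].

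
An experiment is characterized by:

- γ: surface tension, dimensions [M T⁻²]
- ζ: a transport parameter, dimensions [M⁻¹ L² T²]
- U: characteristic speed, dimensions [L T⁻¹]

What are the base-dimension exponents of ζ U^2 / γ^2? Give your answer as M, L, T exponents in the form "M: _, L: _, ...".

Collect each base-dimension exponent across the product:
  M: −2·(1) + (-1) + 2·(0) = -3
  L: −2·(0) + (2) + 2·(1) = 4
  T: −2·(-2) + (2) + 2·(-1) = 4
So the dimensions are [M⁻³ L⁴ T⁴].

M: -3, L: 4, T: 4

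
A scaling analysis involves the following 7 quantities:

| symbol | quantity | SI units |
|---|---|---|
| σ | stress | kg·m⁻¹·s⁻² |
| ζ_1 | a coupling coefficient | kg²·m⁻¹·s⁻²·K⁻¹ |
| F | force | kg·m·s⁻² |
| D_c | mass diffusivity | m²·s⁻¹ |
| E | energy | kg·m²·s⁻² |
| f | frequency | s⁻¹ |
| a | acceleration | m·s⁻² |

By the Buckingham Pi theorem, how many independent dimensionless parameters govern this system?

There are 7 variables and 4 base dimensions (M, L, T, Θ).
The dimension matrix has rank 4.
Independent dimensionless groups: 7 − 4 = 3.

3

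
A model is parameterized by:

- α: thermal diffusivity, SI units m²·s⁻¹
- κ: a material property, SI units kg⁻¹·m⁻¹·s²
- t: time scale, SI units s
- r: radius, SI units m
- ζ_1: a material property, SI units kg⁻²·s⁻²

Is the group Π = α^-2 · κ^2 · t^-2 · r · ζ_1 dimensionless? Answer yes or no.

no

Sum the exponent of each base dimension across the product:
  M: −2·[α]_M + 2·[κ]_M − 2·[t]_M + [r]_M + [ζ_1]_M = −2·(0) + 2·(-1) − 2·(0) + (0) + (-2) = -4
  L: −2·[α]_L + 2·[κ]_L − 2·[t]_L + [r]_L + [ζ_1]_L = −2·(2) + 2·(-1) − 2·(0) + (1) + (0) = -5
  T: −2·[α]_T + 2·[κ]_T − 2·[t]_T + [r]_T + [ζ_1]_T = −2·(-1) + 2·(2) − 2·(1) + (0) + (-2) = 2
Net dimensions [M⁻⁴ L⁻⁵ T²] ≠ [1] — not dimensionless.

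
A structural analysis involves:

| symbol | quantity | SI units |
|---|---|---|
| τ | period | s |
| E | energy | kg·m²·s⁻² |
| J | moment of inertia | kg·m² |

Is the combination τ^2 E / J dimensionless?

Sum the exponent of each base dimension across the product:
  M: 2·[τ]_M + [E]_M − [J]_M = 2·(0) + (1) − (1) = 0
  L: 2·[τ]_L + [E]_L − [J]_L = 2·(0) + (2) − (2) = 0
  T: 2·[τ]_T + [E]_T − [J]_T = 2·(1) + (-2) − (0) = 0
All base exponents vanish — dimensionless.

yes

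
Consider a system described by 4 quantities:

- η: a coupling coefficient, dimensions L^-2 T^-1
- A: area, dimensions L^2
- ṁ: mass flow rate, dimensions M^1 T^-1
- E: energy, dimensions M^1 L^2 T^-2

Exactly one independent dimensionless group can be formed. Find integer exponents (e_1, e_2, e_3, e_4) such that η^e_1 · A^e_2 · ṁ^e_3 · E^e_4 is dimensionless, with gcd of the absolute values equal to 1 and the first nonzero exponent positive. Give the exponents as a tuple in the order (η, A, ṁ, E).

(1, 2, 1, -1)

M: e_1·(0) + e_2·(0) + e_3·(1) + e_4·(1) = 0
L: e_1·(-2) + e_2·(2) + e_3·(0) + e_4·(2) = 0
T: e_1·(-1) + e_2·(0) + e_3·(-1) + e_4·(-2) = 0
Solving this homogeneous linear system for the smallest-integer solution (first nonzero entry positive) gives (1, 2, 1, -1).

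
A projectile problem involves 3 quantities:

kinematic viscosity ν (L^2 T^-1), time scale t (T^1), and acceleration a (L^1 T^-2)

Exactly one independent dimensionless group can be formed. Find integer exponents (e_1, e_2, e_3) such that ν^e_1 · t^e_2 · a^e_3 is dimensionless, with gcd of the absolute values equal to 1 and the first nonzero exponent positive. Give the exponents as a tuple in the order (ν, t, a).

(1, -3, -2)

L: e_1·(2) + e_2·(0) + e_3·(1) = 0
T: e_1·(-1) + e_2·(1) + e_3·(-2) = 0
Solving this homogeneous linear system for the smallest-integer solution (first nonzero entry positive) gives (1, -3, -2).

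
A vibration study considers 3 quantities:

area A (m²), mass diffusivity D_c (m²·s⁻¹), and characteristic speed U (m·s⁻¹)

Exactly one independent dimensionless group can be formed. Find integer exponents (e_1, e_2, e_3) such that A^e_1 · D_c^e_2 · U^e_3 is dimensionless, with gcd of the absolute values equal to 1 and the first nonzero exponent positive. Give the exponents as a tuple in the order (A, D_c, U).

(1, -2, 2)

L: e_1·(2) + e_2·(2) + e_3·(1) = 0
T: e_1·(0) + e_2·(-1) + e_3·(-1) = 0
Solving this homogeneous linear system for the smallest-integer solution (first nonzero entry positive) gives (1, -2, 2).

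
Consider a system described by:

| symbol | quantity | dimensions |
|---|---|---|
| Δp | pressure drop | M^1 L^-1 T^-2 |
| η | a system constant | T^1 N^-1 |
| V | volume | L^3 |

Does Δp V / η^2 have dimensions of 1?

Sum the exponent of each base dimension across the product:
  M: [Δp]_M − 2·[η]_M + [V]_M = (1) − 2·(0) + (0) = 1
  L: [Δp]_L − 2·[η]_L + [V]_L = (-1) − 2·(0) + (3) = 2
  T: [Δp]_T − 2·[η]_T + [V]_T = (-2) − 2·(1) + (0) = -4
  N: [Δp]_N − 2·[η]_N + [V]_N = (0) − 2·(-1) + (0) = 2
Net dimensions [M L² T⁻⁴ N²] ≠ [1] — not dimensionless.

no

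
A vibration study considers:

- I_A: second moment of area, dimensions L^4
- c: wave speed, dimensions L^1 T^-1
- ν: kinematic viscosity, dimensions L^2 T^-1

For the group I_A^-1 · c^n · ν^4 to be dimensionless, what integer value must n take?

-4

Balance the L exponent: (1)·n from c, plus −(4) + 4·(2) = 4 from the rest, must sum to zero.
n + 4 = 0, so n = -4.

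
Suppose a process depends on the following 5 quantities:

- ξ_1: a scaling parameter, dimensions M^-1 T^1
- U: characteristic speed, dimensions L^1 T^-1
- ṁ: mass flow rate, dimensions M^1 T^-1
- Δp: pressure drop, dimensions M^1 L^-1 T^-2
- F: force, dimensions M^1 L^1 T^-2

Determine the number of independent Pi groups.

There are 5 variables and 3 base dimensions (M, L, T).
The dimension matrix has rank 3.
Independent dimensionless groups: 5 − 3 = 2.

2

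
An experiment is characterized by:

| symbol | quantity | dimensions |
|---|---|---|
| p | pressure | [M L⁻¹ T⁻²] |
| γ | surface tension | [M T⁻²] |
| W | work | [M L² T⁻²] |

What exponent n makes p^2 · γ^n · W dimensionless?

-3

Balance the M exponent: (1)·n from γ, plus 2·(1) + (1) = 3 from the rest, must sum to zero.
n + 3 = 0, so n = -3.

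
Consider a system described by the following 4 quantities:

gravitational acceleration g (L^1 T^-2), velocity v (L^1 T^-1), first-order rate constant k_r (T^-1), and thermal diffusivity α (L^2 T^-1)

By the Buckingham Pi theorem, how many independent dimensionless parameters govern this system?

2

There are 4 variables and 2 base dimensions (L, T).
The dimension matrix has rank 2.
Independent dimensionless groups: 4 − 2 = 2.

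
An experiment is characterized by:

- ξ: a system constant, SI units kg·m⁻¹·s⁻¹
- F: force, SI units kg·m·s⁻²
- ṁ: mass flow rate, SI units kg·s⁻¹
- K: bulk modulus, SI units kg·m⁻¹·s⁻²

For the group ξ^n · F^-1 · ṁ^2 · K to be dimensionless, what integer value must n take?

Balance the M exponent: (1)·n from ξ, plus −(1) + 2·(1) + (1) = 2 from the rest, must sum to zero.
n + 2 = 0, so n = -2.

-2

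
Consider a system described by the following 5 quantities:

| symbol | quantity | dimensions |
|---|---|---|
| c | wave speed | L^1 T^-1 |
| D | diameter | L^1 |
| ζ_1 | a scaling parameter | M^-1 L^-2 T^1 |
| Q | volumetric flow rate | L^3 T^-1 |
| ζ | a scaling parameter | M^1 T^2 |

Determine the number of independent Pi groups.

2

There are 5 variables and 3 base dimensions (M, L, T).
The dimension matrix has rank 3.
Independent dimensionless groups: 5 − 3 = 2.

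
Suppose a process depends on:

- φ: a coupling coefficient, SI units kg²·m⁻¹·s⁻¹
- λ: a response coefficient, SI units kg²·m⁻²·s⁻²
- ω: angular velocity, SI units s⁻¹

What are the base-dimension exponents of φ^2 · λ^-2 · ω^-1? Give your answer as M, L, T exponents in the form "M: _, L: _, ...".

Collect each base-dimension exponent across the product:
  M: 2·(2) − 2·(2) − (0) = 0
  L: 2·(-1) − 2·(-2) − (0) = 2
  T: 2·(-1) − 2·(-2) − (-1) = 3
So the dimensions are [L² T³].

M: 0, L: 2, T: 3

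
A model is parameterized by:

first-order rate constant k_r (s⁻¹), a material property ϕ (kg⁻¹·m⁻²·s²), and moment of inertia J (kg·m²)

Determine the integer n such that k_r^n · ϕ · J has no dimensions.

Balance the T exponent: (-1)·n from k_r, plus (2) + (0) = 2 from the rest, must sum to zero.
−n + 2 = 0, so n = 2.

2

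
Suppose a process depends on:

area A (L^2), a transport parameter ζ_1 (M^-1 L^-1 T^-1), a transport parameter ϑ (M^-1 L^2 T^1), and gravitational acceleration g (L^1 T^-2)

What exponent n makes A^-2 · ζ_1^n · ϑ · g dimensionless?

-1

Balance the M exponent: (-1)·n from ζ_1, plus −2·(0) + (-1) + (0) = -1 from the rest, must sum to zero.
−n − 1 = 0, so n = -1.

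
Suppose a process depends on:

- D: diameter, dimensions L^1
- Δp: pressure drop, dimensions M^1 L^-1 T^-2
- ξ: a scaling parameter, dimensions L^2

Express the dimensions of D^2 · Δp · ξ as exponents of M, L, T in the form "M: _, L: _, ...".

Collect each base-dimension exponent across the product:
  M: 2·(0) + (1) + (0) = 1
  L: 2·(1) + (-1) + (2) = 3
  T: 2·(0) + (-2) + (0) = -2
So the dimensions are [M L³ T⁻²].

M: 1, L: 3, T: -2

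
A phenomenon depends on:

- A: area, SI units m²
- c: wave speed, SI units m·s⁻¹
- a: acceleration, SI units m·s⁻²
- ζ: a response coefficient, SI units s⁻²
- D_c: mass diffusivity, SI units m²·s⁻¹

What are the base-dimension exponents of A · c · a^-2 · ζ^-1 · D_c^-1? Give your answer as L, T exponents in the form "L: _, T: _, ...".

L: -1, T: 6

Collect each base-dimension exponent across the product:
  L: (2) + (1) − 2·(1) − (0) − (2) = -1
  T: (0) + (-1) − 2·(-2) − (-2) − (-1) = 6
So the dimensions are [L⁻¹ T⁶].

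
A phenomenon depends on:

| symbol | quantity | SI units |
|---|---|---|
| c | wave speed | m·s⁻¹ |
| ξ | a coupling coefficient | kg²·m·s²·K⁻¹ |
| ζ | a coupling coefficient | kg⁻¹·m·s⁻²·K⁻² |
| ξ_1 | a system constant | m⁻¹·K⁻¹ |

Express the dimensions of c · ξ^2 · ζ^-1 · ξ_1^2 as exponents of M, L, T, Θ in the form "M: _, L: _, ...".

M: 5, L: 0, T: 5, Θ: -2

Collect each base-dimension exponent across the product:
  M: (0) + 2·(2) − (-1) + 2·(0) = 5
  L: (1) + 2·(1) − (1) + 2·(-1) = 0
  T: (-1) + 2·(2) − (-2) + 2·(0) = 5
  Θ: (0) + 2·(-1) − (-2) + 2·(-1) = -2
So the dimensions are [M⁵ T⁵ Θ⁻²].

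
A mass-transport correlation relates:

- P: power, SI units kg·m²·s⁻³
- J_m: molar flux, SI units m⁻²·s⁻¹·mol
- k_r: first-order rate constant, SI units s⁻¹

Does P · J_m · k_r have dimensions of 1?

Sum the exponent of each base dimension across the product:
  M: [P]_M + [J_m]_M + [k_r]_M = (1) + (0) + (0) = 1
  L: [P]_L + [J_m]_L + [k_r]_L = (2) + (-2) + (0) = 0
  T: [P]_T + [J_m]_T + [k_r]_T = (-3) + (-1) + (-1) = -5
  N: [P]_N + [J_m]_N + [k_r]_N = (0) + (1) + (0) = 1
Net dimensions [M T⁻⁵ N] ≠ [1] — not dimensionless.

no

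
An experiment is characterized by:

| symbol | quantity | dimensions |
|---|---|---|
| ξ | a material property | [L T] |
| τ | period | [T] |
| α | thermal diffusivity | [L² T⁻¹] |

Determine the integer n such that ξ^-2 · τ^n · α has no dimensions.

Balance the T exponent: (1)·n from τ, plus −2·(1) + (-1) = -3 from the rest, must sum to zero.
n − 3 = 0, so n = 3.

3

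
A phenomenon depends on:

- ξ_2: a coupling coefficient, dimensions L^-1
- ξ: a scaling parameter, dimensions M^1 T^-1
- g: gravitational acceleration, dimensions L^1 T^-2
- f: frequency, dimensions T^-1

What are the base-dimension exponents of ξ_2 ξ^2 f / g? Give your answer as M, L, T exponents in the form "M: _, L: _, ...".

Collect each base-dimension exponent across the product:
  M: (0) + 2·(1) − (0) + (0) = 2
  L: (-1) + 2·(0) − (1) + (0) = -2
  T: (0) + 2·(-1) − (-2) + (-1) = -1
So the dimensions are [M² L⁻² T⁻¹].

M: 2, L: -2, T: -1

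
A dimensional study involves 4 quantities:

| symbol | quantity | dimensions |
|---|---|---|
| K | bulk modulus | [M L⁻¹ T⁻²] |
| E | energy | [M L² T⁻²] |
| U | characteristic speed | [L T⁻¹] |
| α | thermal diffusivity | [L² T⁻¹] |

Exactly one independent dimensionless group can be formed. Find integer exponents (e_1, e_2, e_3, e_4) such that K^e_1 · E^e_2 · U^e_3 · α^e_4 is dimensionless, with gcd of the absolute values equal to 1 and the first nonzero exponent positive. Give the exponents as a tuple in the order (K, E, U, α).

(1, -1, -3, 3)

M: e_1·(1) + e_2·(1) + e_3·(0) + e_4·(0) = 0
L: e_1·(-1) + e_2·(2) + e_3·(1) + e_4·(2) = 0
T: e_1·(-2) + e_2·(-2) + e_3·(-1) + e_4·(-1) = 0
Solving this homogeneous linear system for the smallest-integer solution (first nonzero entry positive) gives (1, -1, -3, 3).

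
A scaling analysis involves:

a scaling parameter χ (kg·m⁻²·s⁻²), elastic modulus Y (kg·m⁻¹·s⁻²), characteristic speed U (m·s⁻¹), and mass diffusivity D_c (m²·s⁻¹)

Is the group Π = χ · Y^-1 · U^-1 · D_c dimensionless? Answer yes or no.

yes

Sum the exponent of each base dimension across the product:
  M: [χ]_M − [Y]_M − [U]_M + [D_c]_M = (1) − (1) − (0) + (0) = 0
  L: [χ]_L − [Y]_L − [U]_L + [D_c]_L = (-2) − (-1) − (1) + (2) = 0
  T: [χ]_T − [Y]_T − [U]_T + [D_c]_T = (-2) − (-2) − (-1) + (-1) = 0
All base exponents vanish — dimensionless.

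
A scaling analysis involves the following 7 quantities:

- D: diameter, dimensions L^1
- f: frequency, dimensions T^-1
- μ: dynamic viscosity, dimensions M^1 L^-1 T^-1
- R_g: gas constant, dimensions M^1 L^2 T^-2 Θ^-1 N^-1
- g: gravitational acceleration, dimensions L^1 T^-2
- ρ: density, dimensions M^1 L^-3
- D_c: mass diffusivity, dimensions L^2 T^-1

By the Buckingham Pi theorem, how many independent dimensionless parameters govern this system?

3

There are 7 variables and 5 base dimensions (M, L, T, Θ, N).
The dimension matrix has rank 4 (less than 5: the dimension vectors are linearly dependent).
Independent dimensionless groups: 7 − 4 = 3.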